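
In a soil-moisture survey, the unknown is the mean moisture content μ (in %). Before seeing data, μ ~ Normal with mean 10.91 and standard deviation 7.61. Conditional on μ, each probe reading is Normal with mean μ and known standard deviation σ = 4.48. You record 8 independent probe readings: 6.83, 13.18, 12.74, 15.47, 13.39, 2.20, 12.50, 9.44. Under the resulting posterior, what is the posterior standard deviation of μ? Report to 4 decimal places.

For Normal data with known variance σ², a Normal(μ₀, σ₀²) prior on μ is conjugate. Posterior precision = 1/σ₀² + n/σ²; posterior mean is the precision-weighted average of μ₀ and x̄.
σ₀² = 7.61² = 57.9121, σ² = 4.48² = 20.0704; σ² + n·σ₀² = 20.0704 + 8·57.9121 = 483.3672.
Posterior precision = 1/σ₀² + n/σ² = 1/57.9121 + 8/20.0704 = (σ² + n·σ₀²)/(σ₀²σ²) = 483.3672/(57.9121·20.0704); posterior variance σₙ² = σ₀²σ²/(σ² + n·σ₀²) = 57.9121·20.0704/483.3672 = 2.404629.
Posterior SD = √σₙ² = √(57.9121·20.0704/483.3672) = 1.5507.

1.5507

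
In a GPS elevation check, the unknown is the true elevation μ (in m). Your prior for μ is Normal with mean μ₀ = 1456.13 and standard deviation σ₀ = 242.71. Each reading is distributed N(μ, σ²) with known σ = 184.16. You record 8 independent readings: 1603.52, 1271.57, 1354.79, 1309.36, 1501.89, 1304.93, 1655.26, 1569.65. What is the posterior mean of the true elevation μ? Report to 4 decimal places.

1447.0264

For Normal data with known variance σ², a Normal(μ₀, σ₀²) prior on μ is conjugate. Posterior precision = 1/σ₀² + n/σ²; posterior mean is the precision-weighted average of μ₀ and x̄.
Σxᵢ = 1603.52 + 1271.57 + 1354.79 + 1309.36 + 1501.89 + 1304.93 + 1655.26 + 1569.65 = 11570.97, so n·x̄ = 11570.97.
σ₀² = 242.71² = 58908.1441, σ² = 184.16² = 33914.9056; σ² + n·σ₀² = 33914.9056 + 8·58908.1441 = 505180.0584.
Posterior mean = (μ₀/σ₀² + n·x̄/σ²)/(1/σ₀² + n/σ²) = (σ²·μ₀ + σ₀²·n·x̄)/(σ² + n·σ₀²) = (33914.9056·1456.13 + 58908.1441·11570.97)/505180.0584 = 731008879.628105/505180.0584 = 1447.0264.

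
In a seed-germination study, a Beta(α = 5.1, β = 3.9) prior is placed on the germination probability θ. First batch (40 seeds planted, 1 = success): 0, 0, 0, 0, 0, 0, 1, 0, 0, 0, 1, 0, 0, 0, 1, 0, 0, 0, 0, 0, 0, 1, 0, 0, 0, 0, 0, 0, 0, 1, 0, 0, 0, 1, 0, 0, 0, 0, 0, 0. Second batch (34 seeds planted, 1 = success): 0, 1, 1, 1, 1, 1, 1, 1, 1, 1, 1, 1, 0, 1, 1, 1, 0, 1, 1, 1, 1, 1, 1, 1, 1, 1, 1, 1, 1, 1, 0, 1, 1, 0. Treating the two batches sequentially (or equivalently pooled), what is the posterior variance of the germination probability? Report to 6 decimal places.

The Beta prior is conjugate to a Binomial/Bernoulli likelihood; the update adds successes to α and failures to β.
After batch 1: Beta(5.1+6, 3.9+34) = Beta(11.1, 37.9).
After batch 2: Beta(11.1+29, 37.9+5) = Beta(40.1, 42.9).
Var = αβ/((α+β)²(α+β+1)) = 40.1·42.9/(83.0²·84.0) = 0.002973.

0.002973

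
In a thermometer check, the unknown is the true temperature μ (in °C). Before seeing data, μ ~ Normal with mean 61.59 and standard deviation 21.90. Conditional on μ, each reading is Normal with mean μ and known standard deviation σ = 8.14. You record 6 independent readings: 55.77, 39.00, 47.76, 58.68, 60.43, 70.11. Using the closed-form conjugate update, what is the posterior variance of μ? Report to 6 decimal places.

For Normal data with known variance σ², a Normal(μ₀, σ₀²) prior on μ is conjugate. Posterior precision = 1/σ₀² + n/σ²; posterior mean is the precision-weighted average of μ₀ and x̄.
σ₀² = 21.90² = 479.61, σ² = 8.14² = 66.2596; σ² + n·σ₀² = 66.2596 + 6·479.61 = 2943.9196.
Posterior precision = 1/σ₀² + n/σ² = 1/479.61 + 6/66.2596 = (σ² + n·σ₀²)/(σ₀²σ²) = 2943.9196/(479.61·66.2596); posterior variance σₙ² = σ₀²σ²/(σ² + n·σ₀²) = 479.61·66.2596/2943.9196 = 10.794713.

10.794713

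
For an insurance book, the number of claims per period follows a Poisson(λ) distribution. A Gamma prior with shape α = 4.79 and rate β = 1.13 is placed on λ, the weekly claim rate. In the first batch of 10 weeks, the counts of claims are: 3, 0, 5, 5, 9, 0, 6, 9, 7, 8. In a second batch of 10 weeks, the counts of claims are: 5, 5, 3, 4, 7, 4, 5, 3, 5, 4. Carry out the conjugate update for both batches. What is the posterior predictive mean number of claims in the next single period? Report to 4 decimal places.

With a Gamma(shape α, rate β) prior, the Poisson likelihood is conjugate: the posterior is Gamma(α + ΣXᵢ, β + n).
Batch 1: sum of counts S = 52 over n = 10 weeks.
After batch 1: Gamma(α+S, β+n) = Gamma(4.79+52, 1.13+10) = Gamma(56.79, 11.13).
Batch 2: sum of counts S = 45 over n = 10 weeks.
After batch 2: Gamma(α+S, β+n) = Gamma(56.79+45, 11.13+10) = Gamma(101.79, 21.13).
The predictive distribution for one future period is NegBinom with mean α/β = 4.8173.

4.8173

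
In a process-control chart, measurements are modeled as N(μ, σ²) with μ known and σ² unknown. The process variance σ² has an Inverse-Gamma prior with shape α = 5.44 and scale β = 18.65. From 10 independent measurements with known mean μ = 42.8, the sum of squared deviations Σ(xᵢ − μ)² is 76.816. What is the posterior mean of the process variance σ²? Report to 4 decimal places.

With known mean μ and an Inverse-Gamma(α, β) prior on σ², the Normal likelihood is conjugate: posterior is Inv-Gamma(α + n/2, β + Σ(xᵢ−μ)²/2).
Posterior: Inv-Gamma(5.44 + 10/2, 18.65 + 76.816/2) = Inv-Gamma(10.44, 57.0580).
E[σ²|data] = β/(α−1) = 57.0580/9.44 = 6.0443.

6.0443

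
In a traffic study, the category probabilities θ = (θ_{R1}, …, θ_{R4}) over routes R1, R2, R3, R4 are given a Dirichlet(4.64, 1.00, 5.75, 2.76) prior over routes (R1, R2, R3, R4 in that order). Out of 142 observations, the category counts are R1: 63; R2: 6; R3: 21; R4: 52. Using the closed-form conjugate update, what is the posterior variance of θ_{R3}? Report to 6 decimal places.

0.000903

The Dirichlet prior is conjugate to the Multinomial likelihood: each posterior αⱼ = prior αⱼ + observed count nⱼ.
Posterior concentration: (67.64, 7.00, 26.75, 54.76), total = 156.15.
Var[θ_j] = α_j(Σα−α_j)/((Σα)²(Σα+1)) = 26.75·129.40/(156.15²·157.15) = 0.000903.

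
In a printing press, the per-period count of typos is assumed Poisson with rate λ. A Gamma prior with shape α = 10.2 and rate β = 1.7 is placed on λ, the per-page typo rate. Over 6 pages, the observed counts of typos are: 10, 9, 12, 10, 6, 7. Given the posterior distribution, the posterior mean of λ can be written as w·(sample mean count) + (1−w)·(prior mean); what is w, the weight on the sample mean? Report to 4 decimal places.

0.7792

With a Gamma(shape α, rate β) prior, the Poisson likelihood is conjugate: the posterior is Gamma(α + ΣXᵢ, β + n).
Posterior mean = (α₀+S)/(β₀+n) = [n/(β₀+n)]·(S/n) + [β₀/(β₀+n)]·(α₀/β₀), so only n and β₀ enter the weight.
Weight on data w = n/(β₀+n) = 6/(1.7+6) = 6/7.7 = 0.7792.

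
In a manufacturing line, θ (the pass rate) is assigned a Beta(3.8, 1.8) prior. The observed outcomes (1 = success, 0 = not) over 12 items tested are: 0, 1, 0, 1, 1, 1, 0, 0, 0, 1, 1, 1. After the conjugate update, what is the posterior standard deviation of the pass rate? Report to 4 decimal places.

0.1129

The Beta prior is conjugate to a Binomial/Bernoulli likelihood; the update adds successes to α and failures to β.
Posterior: Beta(α+k, β+n−k) = Beta(3.8+7, 1.8+5) = Beta(10.8, 6.8).
Var = αβ/((α+β)²(α+β+1)) = 10.8·6.8/(17.6²·18.6) = 0.01274660; SD = √0.01274660 = 0.1129.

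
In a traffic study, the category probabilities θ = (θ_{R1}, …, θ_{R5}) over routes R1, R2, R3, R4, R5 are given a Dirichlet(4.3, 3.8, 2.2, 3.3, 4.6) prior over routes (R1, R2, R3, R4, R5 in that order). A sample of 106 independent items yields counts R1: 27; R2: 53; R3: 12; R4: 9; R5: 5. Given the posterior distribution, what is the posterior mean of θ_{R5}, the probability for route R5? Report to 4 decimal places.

0.0773

The Dirichlet prior is conjugate to the Multinomial likelihood: each posterior αⱼ = prior αⱼ + observed count nⱼ.
Posterior concentration: (31.3, 56.8, 14.2, 12.3, 9.6), total = 124.2.
E[θ_{R5}|data] = α_{R5}/Σα = 9.6/124.2 = 0.0773.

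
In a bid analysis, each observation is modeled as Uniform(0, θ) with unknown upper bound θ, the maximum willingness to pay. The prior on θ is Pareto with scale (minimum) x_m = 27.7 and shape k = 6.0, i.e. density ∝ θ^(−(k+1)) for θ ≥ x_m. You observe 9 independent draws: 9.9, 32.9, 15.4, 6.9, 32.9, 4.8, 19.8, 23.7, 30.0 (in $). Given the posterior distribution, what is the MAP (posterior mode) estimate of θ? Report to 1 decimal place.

32.9

A Pareto(scale x_m, shape k) prior on the upper bound θ of Uniform(0, θ) is conjugate: posterior is Pareto(max(x_m, max xᵢ), k + n).
Sample maximum = 32.9; prior scale x_m = 27.7 → posterior scale = max = 32.9.
Posterior shape = 6.0 + 9 = 15.0.
The Pareto density is decreasing on [x_m, ∞), so the mode is x_m = 32.9.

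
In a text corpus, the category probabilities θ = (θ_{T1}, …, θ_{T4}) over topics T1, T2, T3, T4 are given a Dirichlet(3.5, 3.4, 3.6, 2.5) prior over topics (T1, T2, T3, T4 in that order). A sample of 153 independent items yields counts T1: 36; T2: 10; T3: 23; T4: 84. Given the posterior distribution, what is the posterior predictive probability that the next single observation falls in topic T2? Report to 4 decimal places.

0.0807

The Dirichlet prior is conjugate to the Multinomial likelihood: each posterior αⱼ = prior αⱼ + observed count nⱼ.
Posterior concentration: (39.5, 13.4, 26.6, 86.5), total = 166.0.
P(next = T2 | data) = α_{T2}/Σα = 0.0807.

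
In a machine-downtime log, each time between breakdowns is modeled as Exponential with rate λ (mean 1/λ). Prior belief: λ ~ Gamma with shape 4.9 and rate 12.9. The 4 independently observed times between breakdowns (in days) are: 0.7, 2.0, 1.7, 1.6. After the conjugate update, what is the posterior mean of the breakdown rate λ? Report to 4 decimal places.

With a Gamma(shape α, rate β) prior on the exponential rate λ, the posterior after n observations with total T = Σxᵢ is Gamma(α+n, β+T).
Sum of observations T = 6.0 days; n = 4.
Posterior: Gamma(4.9+4, 12.9+6.0) = Gamma(8.9, 18.9).
Posterior mean of λ = α/β = 8.9/18.9 = 0.4709.

0.4709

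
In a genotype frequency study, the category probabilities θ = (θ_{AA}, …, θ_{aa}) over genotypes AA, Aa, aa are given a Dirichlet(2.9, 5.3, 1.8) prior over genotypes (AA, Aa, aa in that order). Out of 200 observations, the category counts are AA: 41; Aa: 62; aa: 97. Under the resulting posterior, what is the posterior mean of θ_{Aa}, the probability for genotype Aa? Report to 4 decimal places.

The Dirichlet prior is conjugate to the Multinomial likelihood: each posterior αⱼ = prior αⱼ + observed count nⱼ.
Posterior concentration: (43.9, 67.3, 98.8), total = 210.0.
E[θ_{Aa}|data] = α_{Aa}/Σα = 67.3/210.0 = 0.3205.

0.3205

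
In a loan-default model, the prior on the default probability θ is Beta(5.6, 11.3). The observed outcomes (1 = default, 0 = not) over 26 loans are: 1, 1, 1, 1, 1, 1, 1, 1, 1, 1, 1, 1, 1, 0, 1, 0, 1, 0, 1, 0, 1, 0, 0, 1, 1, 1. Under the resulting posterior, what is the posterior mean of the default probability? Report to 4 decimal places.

The Beta prior is conjugate to a Binomial/Bernoulli likelihood; the update adds successes to α and failures to β.
Posterior: Beta(α+k, β+n−k) = Beta(5.6+20, 11.3+6) = Beta(25.6, 17.3).
Posterior mean = α/(α+β) = 25.6/42.9 = 0.5967.

0.5967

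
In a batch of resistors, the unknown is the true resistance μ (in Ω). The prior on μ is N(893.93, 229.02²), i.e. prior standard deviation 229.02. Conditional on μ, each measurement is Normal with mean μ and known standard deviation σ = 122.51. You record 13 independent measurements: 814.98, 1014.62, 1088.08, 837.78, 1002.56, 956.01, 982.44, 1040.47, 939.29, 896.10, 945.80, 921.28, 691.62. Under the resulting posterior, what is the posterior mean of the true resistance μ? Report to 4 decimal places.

For Normal data with known variance σ², a Normal(μ₀, σ₀²) prior on μ is conjugate. Posterior precision = 1/σ₀² + n/σ²; posterior mean is the precision-weighted average of μ₀ and x̄.
Σxᵢ = 814.98 + 1014.62 + 1088.08 + 837.78 + 1002.56 + 956.01 + 982.44 + 1040.47 + 939.29 + 896.10 + 945.80 + 921.28 + 691.62 = 12131.03, so n·x̄ = 12131.03.
σ₀² = 229.02² = 52450.1604, σ² = 122.51² = 15008.7001; σ² + n·σ₀² = 15008.7001 + 13·52450.1604 = 696860.7853.
Posterior mean = (μ₀/σ₀² + n·x̄/σ²)/(1/σ₀² + n/σ²) = (σ²·μ₀ + σ₀²·n·x̄)/(σ² + n·σ₀²) = (15008.7001·893.93 + 52450.1604·12131.03)/696860.7853 = 649691196.597605/696860.7853 = 932.3113.

932.3113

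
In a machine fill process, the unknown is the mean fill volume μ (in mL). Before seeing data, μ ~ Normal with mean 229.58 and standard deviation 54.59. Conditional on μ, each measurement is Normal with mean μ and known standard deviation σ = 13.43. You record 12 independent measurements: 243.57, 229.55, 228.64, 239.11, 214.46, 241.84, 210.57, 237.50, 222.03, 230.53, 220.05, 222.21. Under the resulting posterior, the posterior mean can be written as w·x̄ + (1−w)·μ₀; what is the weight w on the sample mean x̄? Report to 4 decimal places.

For Normal data with known variance σ², a Normal(μ₀, σ₀²) prior on μ is conjugate. Posterior precision = 1/σ₀² + n/σ²; posterior mean is the precision-weighted average of μ₀ and x̄.
σ₀² = 54.59² = 2980.0681, σ² = 13.43² = 180.3649. Prior precision 1/σ₀² = 1/2980.0681; data precision n/σ² = 12/180.3649.
w = (n/σ²)/(1/σ₀² + n/σ²) = n·σ₀²/(σ² + n·σ₀²) = 12·2980.0681/(180.3649 + 12·2980.0681) = 35760.8172/35941.1821 = 0.9950.

0.9950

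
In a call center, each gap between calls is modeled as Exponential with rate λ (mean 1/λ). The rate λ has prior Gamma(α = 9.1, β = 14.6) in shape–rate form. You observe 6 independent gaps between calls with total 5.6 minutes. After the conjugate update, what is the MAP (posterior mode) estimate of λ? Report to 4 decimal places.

With a Gamma(shape α, rate β) prior on the exponential rate λ, the posterior after n observations with total T = Σxᵢ is Gamma(α+n, β+T).
Posterior: Gamma(9.1+6, 14.6+5.6) = Gamma(15.1, 20.2).
Mode = (α−1)/β = 0.6980.

0.6980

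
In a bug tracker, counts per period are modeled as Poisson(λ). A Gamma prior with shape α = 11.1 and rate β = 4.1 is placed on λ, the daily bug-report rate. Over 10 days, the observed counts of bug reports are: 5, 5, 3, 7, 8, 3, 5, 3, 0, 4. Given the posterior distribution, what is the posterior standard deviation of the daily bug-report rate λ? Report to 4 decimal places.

0.5217

With a Gamma(shape α, rate β) prior, the Poisson likelihood is conjugate: the posterior is Gamma(α + ΣXᵢ, β + n).
Sum of counts S = 43 over n = 10 days.
Posterior: Gamma(α+S, β+n) = Gamma(11.1+43, 4.1+10) = Gamma(54.1, 14.1).
SD = √α/β = √54.1/14.1 = 0.5217.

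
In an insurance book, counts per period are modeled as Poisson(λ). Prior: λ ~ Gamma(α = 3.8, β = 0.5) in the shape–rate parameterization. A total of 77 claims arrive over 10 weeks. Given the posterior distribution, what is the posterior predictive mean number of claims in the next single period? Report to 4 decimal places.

7.6952

With a Gamma(shape α, rate β) prior, the Poisson likelihood is conjugate: the posterior is Gamma(α + ΣXᵢ, β + n).
Posterior: Gamma(α+S, β+n) = Gamma(3.8+77, 0.5+10) = Gamma(80.8, 10.5).
The predictive distribution for one future period is NegBinom with mean α/β = 7.6952.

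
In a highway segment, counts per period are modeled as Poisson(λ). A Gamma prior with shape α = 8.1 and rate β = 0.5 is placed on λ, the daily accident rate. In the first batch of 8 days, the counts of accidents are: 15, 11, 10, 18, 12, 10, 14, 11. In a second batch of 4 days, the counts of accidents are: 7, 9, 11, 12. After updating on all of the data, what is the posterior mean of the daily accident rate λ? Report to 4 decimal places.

With a Gamma(shape α, rate β) prior, the Poisson likelihood is conjugate: the posterior is Gamma(α + ΣXᵢ, β + n).
Batch 1: sum of counts S = 101 over n = 8 days.
After batch 1: Gamma(α+S, β+n) = Gamma(8.1+101, 0.5+8) = Gamma(109.1, 8.5).
Batch 2: sum of counts S = 39 over n = 4 days.
After batch 2: Gamma(α+S, β+n) = Gamma(109.1+39, 8.5+4) = Gamma(148.1, 12.5).
Posterior mean = α/β = 148.1/12.5 = 11.8480.

11.8480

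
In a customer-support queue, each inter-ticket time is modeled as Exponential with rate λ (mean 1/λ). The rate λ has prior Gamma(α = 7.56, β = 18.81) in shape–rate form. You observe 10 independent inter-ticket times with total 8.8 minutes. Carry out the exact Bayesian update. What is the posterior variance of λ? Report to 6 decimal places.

With a Gamma(shape α, rate β) prior on the exponential rate λ, the posterior after n observations with total T = Σxᵢ is Gamma(α+n, β+T).
Posterior: Gamma(7.56+10, 18.81+8.8) = Gamma(17.56, 27.61).
Var = α/β² = 0.023035.

0.023035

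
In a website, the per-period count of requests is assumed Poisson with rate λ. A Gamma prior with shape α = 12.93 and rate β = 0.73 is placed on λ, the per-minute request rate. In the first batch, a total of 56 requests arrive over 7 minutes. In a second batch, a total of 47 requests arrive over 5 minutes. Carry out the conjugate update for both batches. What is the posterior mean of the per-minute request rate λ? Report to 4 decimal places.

9.1068

With a Gamma(shape α, rate β) prior, the Poisson likelihood is conjugate: the posterior is Gamma(α + ΣXᵢ, β + n).
After batch 1: Gamma(α+S, β+n) = Gamma(12.93+56, 0.73+7) = Gamma(68.93, 7.73).
After batch 2: Gamma(α+S, β+n) = Gamma(68.93+47, 7.73+5) = Gamma(115.93, 12.73).
Posterior mean = α/β = 115.93/12.73 = 9.1068.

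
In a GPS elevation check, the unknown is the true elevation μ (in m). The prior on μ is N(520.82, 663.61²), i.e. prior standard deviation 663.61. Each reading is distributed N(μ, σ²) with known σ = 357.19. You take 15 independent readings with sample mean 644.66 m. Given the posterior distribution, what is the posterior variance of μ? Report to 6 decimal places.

8344.477730

For Normal data with known variance σ², a Normal(μ₀, σ₀²) prior on μ is conjugate. Posterior precision = 1/σ₀² + n/σ²; posterior mean is the precision-weighted average of μ₀ and x̄.
σ₀² = 663.61² = 440378.2321, σ² = 357.19² = 127584.6961; σ² + n·σ₀² = 127584.6961 + 15·440378.2321 = 6733258.1776.
Posterior precision = 1/σ₀² + n/σ² = 1/440378.2321 + 15/127584.6961 = (σ² + n·σ₀²)/(σ₀²σ²) = 6733258.1776/(440378.2321·127584.6961); posterior variance σₙ² = σ₀²σ²/(σ² + n·σ₀²) = 440378.2321·127584.6961/6733258.1776 = 8344.477730.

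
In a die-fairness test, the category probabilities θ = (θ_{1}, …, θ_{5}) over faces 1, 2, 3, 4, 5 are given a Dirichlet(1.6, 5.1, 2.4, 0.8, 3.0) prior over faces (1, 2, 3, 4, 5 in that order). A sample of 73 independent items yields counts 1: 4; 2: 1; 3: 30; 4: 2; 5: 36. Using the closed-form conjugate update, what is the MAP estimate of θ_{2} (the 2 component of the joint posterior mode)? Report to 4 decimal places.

0.0630

The Dirichlet prior is conjugate to the Multinomial likelihood: each posterior αⱼ = prior αⱼ + observed count nⱼ.
Posterior concentration: (5.6, 6.1, 32.4, 2.8, 39.0), total = 85.9.
Joint mode component: (α_{2}−1)/(Σα−K) = 5.1/80.9 = 0.0630.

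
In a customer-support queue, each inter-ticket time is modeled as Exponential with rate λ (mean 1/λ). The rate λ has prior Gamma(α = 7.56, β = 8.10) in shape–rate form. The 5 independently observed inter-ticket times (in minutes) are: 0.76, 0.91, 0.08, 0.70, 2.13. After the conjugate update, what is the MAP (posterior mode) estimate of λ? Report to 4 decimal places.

With a Gamma(shape α, rate β) prior on the exponential rate λ, the posterior after n observations with total T = Σxᵢ is Gamma(α+n, β+T).
Sum of observations T = 4.58 minutes; n = 5.
Posterior: Gamma(7.56+5, 8.10+4.58) = Gamma(12.56, 12.68).
Mode = (α−1)/β = 0.9117.

0.9117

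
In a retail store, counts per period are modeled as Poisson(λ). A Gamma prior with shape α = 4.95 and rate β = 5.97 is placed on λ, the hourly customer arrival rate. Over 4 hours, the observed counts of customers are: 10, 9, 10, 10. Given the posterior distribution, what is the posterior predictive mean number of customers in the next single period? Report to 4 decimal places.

4.4082

With a Gamma(shape α, rate β) prior, the Poisson likelihood is conjugate: the posterior is Gamma(α + ΣXᵢ, β + n).
Sum of counts S = 39 over n = 4 hours.
Posterior: Gamma(α+S, β+n) = Gamma(4.95+39, 5.97+4) = Gamma(43.95, 9.97).
The predictive distribution for one future period is NegBinom with mean α/β = 4.4082.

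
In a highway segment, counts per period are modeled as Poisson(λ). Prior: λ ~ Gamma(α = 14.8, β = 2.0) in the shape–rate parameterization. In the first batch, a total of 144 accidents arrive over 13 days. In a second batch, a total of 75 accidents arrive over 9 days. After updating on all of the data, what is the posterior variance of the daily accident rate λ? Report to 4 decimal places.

With a Gamma(shape α, rate β) prior, the Poisson likelihood is conjugate: the posterior is Gamma(α + ΣXᵢ, β + n).
After batch 1: Gamma(α+S, β+n) = Gamma(14.8+144, 2.0+13) = Gamma(158.8, 15.0).
After batch 2: Gamma(α+S, β+n) = Gamma(158.8+75, 15.0+9) = Gamma(233.8, 24.0).
Var = α/β² = 233.8/24.0² = 0.4059.

0.4059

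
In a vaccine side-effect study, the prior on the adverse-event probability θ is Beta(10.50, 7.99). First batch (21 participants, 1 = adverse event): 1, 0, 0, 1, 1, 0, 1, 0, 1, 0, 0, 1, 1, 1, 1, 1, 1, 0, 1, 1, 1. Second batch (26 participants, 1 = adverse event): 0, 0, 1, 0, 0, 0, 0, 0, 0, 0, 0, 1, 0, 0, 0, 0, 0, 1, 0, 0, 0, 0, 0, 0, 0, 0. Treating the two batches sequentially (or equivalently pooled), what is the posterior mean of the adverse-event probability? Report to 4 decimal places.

The Beta prior is conjugate to a Binomial/Bernoulli likelihood; the update adds successes to α and failures to β.
After batch 1: Beta(10.50+14, 7.99+7) = Beta(24.50, 14.99).
After batch 2: Beta(24.50+3, 14.99+23) = Beta(27.50, 37.99).
Posterior mean = α/(α+β) = 27.50/65.49 = 0.4199.

0.4199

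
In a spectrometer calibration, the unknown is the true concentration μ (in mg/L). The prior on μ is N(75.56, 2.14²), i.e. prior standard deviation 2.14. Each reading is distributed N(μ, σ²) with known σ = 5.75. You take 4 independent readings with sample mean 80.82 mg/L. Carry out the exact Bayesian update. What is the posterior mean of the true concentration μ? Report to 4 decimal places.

77.4353

For Normal data with known variance σ², a Normal(μ₀, σ₀²) prior on μ is conjugate. Posterior precision = 1/σ₀² + n/σ²; posterior mean is the precision-weighted average of μ₀ and x̄.
n·x̄ = 4·80.82 = 323.28.
σ₀² = 2.14² = 4.5796, σ² = 5.75² = 33.0625; σ² + n·σ₀² = 33.0625 + 4·4.5796 = 51.3809.
Posterior mean = (μ₀/σ₀² + n·x̄/σ²)/(1/σ₀² + n/σ²) = (σ²·μ₀ + σ₀²·n·x̄)/(σ² + n·σ₀²) = (33.0625·75.56 + 4.5796·323.28)/51.3809 = 3978.695588/51.3809 = 77.4353.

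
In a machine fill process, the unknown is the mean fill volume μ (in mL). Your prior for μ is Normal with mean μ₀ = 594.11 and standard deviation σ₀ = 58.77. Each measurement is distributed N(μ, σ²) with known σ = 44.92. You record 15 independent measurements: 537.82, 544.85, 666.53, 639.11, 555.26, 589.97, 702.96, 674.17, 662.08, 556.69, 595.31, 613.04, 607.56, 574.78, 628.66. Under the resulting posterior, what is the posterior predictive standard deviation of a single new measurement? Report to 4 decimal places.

46.3388

For Normal data with known variance σ², a Normal(μ₀, σ₀²) prior on μ is conjugate. Posterior precision = 1/σ₀² + n/σ²; posterior mean is the precision-weighted average of μ₀ and x̄.
σ₀² = 58.77² = 3453.9129, σ² = 44.92² = 2017.8064; σ² + n·σ₀² = 2017.8064 + 15·3453.9129 = 53826.4999.
Posterior precision = 1/σ₀² + n/σ² = 1/3453.9129 + 15/2017.8064 = (σ² + n·σ₀²)/(σ₀²σ²) = 53826.4999/(3453.9129·2017.8064); posterior variance σₙ² = σ₀²σ²/(σ² + n·σ₀²) = 3453.9129·2017.8064/53826.4999 = 129.477628.
Predictive variance for one new observation = σₙ² + σ² = 3453.9129·2017.8064/53826.4999 + 2017.8064 = σ²·(σ₀² + 53826.4999)/53826.4999 = 2017.8064·57280.4128/53826.4999 = 2147.284028; SD = √(2017.8064·57280.4128/53826.4999) = 46.3388.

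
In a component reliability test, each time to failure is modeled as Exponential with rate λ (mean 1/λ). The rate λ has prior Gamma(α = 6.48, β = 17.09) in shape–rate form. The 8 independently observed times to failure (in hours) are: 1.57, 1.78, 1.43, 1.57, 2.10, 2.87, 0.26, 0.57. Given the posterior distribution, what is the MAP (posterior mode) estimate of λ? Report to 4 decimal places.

With a Gamma(shape α, rate β) prior on the exponential rate λ, the posterior after n observations with total T = Σxᵢ is Gamma(α+n, β+T).
Sum of observations T = 12.15 hours; n = 8.
Posterior: Gamma(6.48+8, 17.09+12.15) = Gamma(14.48, 29.24).
Mode = (α−1)/β = 0.4610.

0.4610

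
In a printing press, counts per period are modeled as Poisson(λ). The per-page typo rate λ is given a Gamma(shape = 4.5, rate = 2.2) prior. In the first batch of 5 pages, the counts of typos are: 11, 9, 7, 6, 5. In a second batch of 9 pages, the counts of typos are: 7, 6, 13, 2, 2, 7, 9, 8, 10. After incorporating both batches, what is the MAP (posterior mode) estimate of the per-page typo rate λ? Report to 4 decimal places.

6.5123

With a Gamma(shape α, rate β) prior, the Poisson likelihood is conjugate: the posterior is Gamma(α + ΣXᵢ, β + n).
Batch 1: sum of counts S = 38 over n = 5 pages.
After batch 1: Gamma(α+S, β+n) = Gamma(4.5+38, 2.2+5) = Gamma(42.5, 7.2).
Batch 2: sum of counts S = 64 over n = 9 pages.
After batch 2: Gamma(α+S, β+n) = Gamma(42.5+64, 7.2+9) = Gamma(106.5, 16.2).
Mode of Gamma(α,β) for α≥1 is (α−1)/β = 105.5/16.2 = 6.5123.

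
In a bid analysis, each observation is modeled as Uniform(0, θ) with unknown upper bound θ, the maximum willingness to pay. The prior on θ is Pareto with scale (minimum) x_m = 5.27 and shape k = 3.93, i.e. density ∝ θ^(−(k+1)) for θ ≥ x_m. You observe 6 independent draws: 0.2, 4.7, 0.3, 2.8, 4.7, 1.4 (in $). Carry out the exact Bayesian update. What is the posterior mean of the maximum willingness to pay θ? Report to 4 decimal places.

5.8601

A Pareto(scale x_m, shape k) prior on the upper bound θ of Uniform(0, θ) is conjugate: posterior is Pareto(max(x_m, max xᵢ), k + n).
Sample maximum = 4.7; prior scale x_m = 5.27 → posterior scale = max = 5.27.
Posterior shape = 3.93 + 6 = 9.93.
E[θ|data] = k·x_m/(k−1) = 9.93·5.27/8.93 = 5.8601.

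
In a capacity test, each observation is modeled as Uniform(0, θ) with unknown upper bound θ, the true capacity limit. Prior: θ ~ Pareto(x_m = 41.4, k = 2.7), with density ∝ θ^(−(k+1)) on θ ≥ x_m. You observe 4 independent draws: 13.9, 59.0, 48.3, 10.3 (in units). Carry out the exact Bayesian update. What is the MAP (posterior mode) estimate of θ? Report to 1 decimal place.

59.0

A Pareto(scale x_m, shape k) prior on the upper bound θ of Uniform(0, θ) is conjugate: posterior is Pareto(max(x_m, max xᵢ), k + n).
Sample maximum = 59.0; prior scale x_m = 41.4 → posterior scale = max = 59.0.
Posterior shape = 2.7 + 4 = 6.7.
The Pareto density is decreasing on [x_m, ∞), so the mode is x_m = 59.0.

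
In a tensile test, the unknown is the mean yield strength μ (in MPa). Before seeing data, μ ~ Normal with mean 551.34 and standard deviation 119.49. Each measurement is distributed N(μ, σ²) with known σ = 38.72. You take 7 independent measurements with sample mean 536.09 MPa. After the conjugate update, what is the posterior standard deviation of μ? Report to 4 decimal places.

For Normal data with known variance σ², a Normal(μ₀, σ₀²) prior on μ is conjugate. Posterior precision = 1/σ₀² + n/σ²; posterior mean is the precision-weighted average of μ₀ and x̄.
σ₀² = 119.49² = 14277.8601, σ² = 38.72² = 1499.2384; σ² + n·σ₀² = 1499.2384 + 7·14277.8601 = 101444.2591.
Posterior precision = 1/σ₀² + n/σ² = 1/14277.8601 + 7/1499.2384 = (σ² + n·σ₀²)/(σ₀²σ²) = 101444.2591/(14277.8601·1499.2384); posterior variance σₙ² = σ₀²σ²/(σ² + n·σ₀²) = 14277.8601·1499.2384/101444.2591 = 211.011607.
Posterior SD = √σₙ² = √(14277.8601·1499.2384/101444.2591) = 14.5262.

14.5262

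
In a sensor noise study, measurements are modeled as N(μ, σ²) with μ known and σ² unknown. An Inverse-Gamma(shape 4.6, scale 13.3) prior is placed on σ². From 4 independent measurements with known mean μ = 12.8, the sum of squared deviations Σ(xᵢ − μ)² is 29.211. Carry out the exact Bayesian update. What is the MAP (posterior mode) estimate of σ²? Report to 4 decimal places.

3.6718

With known mean μ and an Inverse-Gamma(α, β) prior on σ², the Normal likelihood is conjugate: posterior is Inv-Gamma(α + n/2, β + Σ(xᵢ−μ)²/2).
Posterior: Inv-Gamma(4.6 + 4/2, 13.3 + 29.211/2) = Inv-Gamma(6.60, 27.9055).
Mode = β/(α+1) = 27.9055/7.60 = 3.6718.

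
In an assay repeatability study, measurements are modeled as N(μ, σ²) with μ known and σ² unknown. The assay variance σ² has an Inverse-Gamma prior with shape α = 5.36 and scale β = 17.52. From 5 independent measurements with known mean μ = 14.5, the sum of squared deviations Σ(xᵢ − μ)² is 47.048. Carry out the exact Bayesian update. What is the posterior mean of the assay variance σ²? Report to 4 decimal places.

With known mean μ and an Inverse-Gamma(α, β) prior on σ², the Normal likelihood is conjugate: posterior is Inv-Gamma(α + n/2, β + Σ(xᵢ−μ)²/2).
Posterior: Inv-Gamma(5.36 + 5/2, 17.52 + 47.048/2) = Inv-Gamma(7.86, 41.0440).
E[σ²|data] = β/(α−1) = 41.0440/6.86 = 5.9831.

5.9831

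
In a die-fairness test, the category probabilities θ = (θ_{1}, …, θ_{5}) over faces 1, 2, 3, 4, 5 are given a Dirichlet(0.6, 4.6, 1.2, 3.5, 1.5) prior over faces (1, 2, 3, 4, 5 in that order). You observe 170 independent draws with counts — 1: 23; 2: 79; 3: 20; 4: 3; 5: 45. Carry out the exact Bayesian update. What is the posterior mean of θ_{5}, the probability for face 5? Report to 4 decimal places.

0.2563

The Dirichlet prior is conjugate to the Multinomial likelihood: each posterior αⱼ = prior αⱼ + observed count nⱼ.
Posterior concentration: (23.6, 83.6, 21.2, 6.5, 46.5), total = 181.4.
E[θ_{5}|data] = α_{5}/Σα = 46.5/181.4 = 0.2563.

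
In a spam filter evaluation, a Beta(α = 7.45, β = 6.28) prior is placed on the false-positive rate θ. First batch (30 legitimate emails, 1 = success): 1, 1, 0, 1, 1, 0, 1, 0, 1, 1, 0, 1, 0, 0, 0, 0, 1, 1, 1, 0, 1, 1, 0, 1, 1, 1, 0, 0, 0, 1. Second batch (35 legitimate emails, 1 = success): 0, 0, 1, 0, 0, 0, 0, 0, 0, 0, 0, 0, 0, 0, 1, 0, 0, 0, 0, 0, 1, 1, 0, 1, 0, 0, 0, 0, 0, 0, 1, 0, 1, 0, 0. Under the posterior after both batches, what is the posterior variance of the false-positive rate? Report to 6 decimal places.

0.003009

The Beta prior is conjugate to a Binomial/Bernoulli likelihood; the update adds successes to α and failures to β.
After batch 1: Beta(7.45+17, 6.28+13) = Beta(24.45, 19.28).
After batch 2: Beta(24.45+7, 19.28+28) = Beta(31.45, 47.28).
Var = αβ/((α+β)²(α+β+1)) = 31.45·47.28/(78.73²·79.73) = 0.003009.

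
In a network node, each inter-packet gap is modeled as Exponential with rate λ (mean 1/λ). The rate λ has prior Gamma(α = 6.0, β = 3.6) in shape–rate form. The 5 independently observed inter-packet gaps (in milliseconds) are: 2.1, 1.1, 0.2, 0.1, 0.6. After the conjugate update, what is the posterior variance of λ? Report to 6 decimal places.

With a Gamma(shape α, rate β) prior on the exponential rate λ, the posterior after n observations with total T = Σxᵢ is Gamma(α+n, β+T).
Sum of observations T = 4.1 milliseconds; n = 5.
Posterior: Gamma(6.0+5, 3.6+4.1) = Gamma(11.0, 7.7).
Var = α/β² = 0.185529.

0.185529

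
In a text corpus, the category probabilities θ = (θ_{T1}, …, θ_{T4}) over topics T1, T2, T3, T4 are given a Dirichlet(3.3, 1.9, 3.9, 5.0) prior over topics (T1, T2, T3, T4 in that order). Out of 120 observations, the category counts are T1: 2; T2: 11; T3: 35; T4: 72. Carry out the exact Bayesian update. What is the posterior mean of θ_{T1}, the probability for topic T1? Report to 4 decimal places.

The Dirichlet prior is conjugate to the Multinomial likelihood: each posterior αⱼ = prior αⱼ + observed count nⱼ.
Posterior concentration: (5.3, 12.9, 38.9, 77.0), total = 134.1.
E[θ_{T1}|data] = α_{T1}/Σα = 5.3/134.1 = 0.0395.

0.0395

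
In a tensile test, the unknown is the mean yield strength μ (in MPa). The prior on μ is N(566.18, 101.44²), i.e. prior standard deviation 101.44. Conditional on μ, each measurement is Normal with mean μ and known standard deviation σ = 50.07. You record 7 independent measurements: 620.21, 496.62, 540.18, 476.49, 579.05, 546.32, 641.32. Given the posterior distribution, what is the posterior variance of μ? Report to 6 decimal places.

For Normal data with known variance σ², a Normal(μ₀, σ₀²) prior on μ is conjugate. Posterior precision = 1/σ₀² + n/σ²; posterior mean is the precision-weighted average of μ₀ and x̄.
σ₀² = 101.44² = 10290.0736, σ² = 50.07² = 2507.0049; σ² + n·σ₀² = 2507.0049 + 7·10290.0736 = 74537.5201.
Posterior precision = 1/σ₀² + n/σ² = 1/10290.0736 + 7/2507.0049 = (σ² + n·σ₀²)/(σ₀²σ²) = 74537.5201/(10290.0736·2507.0049); posterior variance σₙ² = σ₀²σ²/(σ² + n·σ₀²) = 10290.0736·2507.0049/74537.5201 = 346.097709.

346.097709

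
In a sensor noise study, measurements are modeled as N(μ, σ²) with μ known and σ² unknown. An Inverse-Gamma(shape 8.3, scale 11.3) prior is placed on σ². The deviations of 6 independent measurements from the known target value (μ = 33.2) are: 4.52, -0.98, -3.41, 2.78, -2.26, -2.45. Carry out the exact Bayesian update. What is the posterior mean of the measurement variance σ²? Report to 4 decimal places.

3.6144

With known mean μ and an Inverse-Gamma(α, β) prior on σ², the Normal likelihood is conjugate: posterior is Inv-Gamma(α + n/2, β + Σ(xᵢ−μ)²/2).
Σ(xᵢ−μ)² = (4.52)² + (-0.98)² + (-3.41)² + (2.78)² + (-2.26)² + (-2.45)² = 51.8574.
Posterior: Inv-Gamma(8.3 + 6/2, 11.3 + 51.8574/2) = Inv-Gamma(11.30, 37.22870).
E[σ²|data] = β/(α−1) = 37.22870/10.30 = 3.6144.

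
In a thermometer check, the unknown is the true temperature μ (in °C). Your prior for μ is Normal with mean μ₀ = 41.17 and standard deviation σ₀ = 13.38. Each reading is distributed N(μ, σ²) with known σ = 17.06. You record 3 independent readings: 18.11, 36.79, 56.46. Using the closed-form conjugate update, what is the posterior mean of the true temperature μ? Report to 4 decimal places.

38.5434

For Normal data with known variance σ², a Normal(μ₀, σ₀²) prior on μ is conjugate. Posterior precision = 1/σ₀² + n/σ²; posterior mean is the precision-weighted average of μ₀ and x̄.
Σxᵢ = 18.11 + 36.79 + 56.46 = 111.36, so n·x̄ = 111.36.
σ₀² = 13.38² = 179.0244, σ² = 17.06² = 291.0436; σ² + n·σ₀² = 291.0436 + 3·179.0244 = 828.1168.
Posterior mean = (μ₀/σ₀² + n·x̄/σ²)/(1/σ₀² + n/σ²) = (σ²·μ₀ + σ₀²·n·x̄)/(σ² + n·σ₀²) = (291.0436·41.17 + 179.0244·111.36)/828.1168 = 31918.422196/828.1168 = 38.5434.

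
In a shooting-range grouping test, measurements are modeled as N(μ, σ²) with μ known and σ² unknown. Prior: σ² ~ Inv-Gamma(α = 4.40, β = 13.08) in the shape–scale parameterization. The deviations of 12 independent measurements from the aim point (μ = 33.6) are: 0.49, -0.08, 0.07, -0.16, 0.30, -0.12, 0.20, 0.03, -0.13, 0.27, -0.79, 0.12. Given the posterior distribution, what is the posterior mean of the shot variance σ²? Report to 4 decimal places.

With known mean μ and an Inverse-Gamma(α, β) prior on σ², the Normal likelihood is conjugate: posterior is Inv-Gamma(α + n/2, β + Σ(xᵢ−μ)²/2).
Σ(xᵢ−μ)² = (0.49)² + (-0.08)² + (0.07)² + (-0.16)² + (0.30)² + (-0.12)² + (0.20)² + (0.03)² + (-0.13)² + (0.27)² + (-0.79)² + (0.12)² = 1.1506.
Posterior: Inv-Gamma(4.40 + 12/2, 13.08 + 1.1506/2) = Inv-Gamma(10.40, 13.65530).
E[σ²|data] = β/(α−1) = 13.65530/9.40 = 1.4527.

1.4527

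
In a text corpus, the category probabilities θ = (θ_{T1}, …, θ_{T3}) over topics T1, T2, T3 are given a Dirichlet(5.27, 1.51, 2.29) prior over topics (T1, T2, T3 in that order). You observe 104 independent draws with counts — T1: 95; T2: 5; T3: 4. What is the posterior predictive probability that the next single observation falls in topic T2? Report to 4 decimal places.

0.0576

The Dirichlet prior is conjugate to the Multinomial likelihood: each posterior αⱼ = prior αⱼ + observed count nⱼ.
Posterior concentration: (100.27, 6.51, 6.29), total = 113.07.
P(next = T2 | data) = α_{T2}/Σα = 0.0576.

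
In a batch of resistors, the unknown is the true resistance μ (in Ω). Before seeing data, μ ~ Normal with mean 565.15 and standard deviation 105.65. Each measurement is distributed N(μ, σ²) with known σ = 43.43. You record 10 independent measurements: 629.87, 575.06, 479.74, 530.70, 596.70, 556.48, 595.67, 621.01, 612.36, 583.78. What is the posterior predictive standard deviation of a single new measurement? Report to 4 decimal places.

For Normal data with known variance σ², a Normal(μ₀, σ₀²) prior on μ is conjugate. Posterior precision = 1/σ₀² + n/σ²; posterior mean is the precision-weighted average of μ₀ and x̄.
σ₀² = 105.65² = 11161.9225, σ² = 43.43² = 1886.1649; σ² + n·σ₀² = 1886.1649 + 10·11161.9225 = 113505.3899.
Posterior precision = 1/σ₀² + n/σ² = 1/11161.9225 + 10/1886.1649 = (σ² + n·σ₀²)/(σ₀²σ²) = 113505.3899/(11161.9225·1886.1649); posterior variance σₙ² = σ₀²σ²/(σ² + n·σ₀²) = 11161.9225·1886.1649/113505.3899 = 185.482174.
Predictive variance for one new observation = σₙ² + σ² = 11161.9225·1886.1649/113505.3899 + 1886.1649 = σ²·(σ₀² + 113505.3899)/113505.3899 = 1886.1649·124667.3124/113505.3899 = 2071.647074; SD = √(1886.1649·124667.3124/113505.3899) = 45.5153.

45.5153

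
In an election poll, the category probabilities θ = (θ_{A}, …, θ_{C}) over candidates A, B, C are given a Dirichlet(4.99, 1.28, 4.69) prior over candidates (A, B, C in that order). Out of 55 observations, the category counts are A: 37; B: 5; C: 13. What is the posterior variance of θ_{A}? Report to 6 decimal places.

The Dirichlet prior is conjugate to the Multinomial likelihood: each posterior αⱼ = prior αⱼ + observed count nⱼ.
Posterior concentration: (41.99, 6.28, 17.69), total = 65.96.
Var[θ_j] = α_j(Σα−α_j)/((Σα)²(Σα+1)) = 41.99·23.97/(65.96²·66.96) = 0.003455.

0.003455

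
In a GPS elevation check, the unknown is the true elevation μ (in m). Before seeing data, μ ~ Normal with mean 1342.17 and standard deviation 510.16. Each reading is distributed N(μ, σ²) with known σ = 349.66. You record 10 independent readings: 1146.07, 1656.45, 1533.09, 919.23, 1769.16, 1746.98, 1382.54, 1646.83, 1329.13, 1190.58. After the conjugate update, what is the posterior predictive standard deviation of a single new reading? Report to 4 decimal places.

For Normal data with known variance σ², a Normal(μ₀, σ₀²) prior on μ is conjugate. Posterior precision = 1/σ₀² + n/σ²; posterior mean is the precision-weighted average of μ₀ and x̄.
σ₀² = 510.16² = 260263.2256, σ² = 349.66² = 122262.1156; σ² + n·σ₀² = 122262.1156 + 10·260263.2256 = 2724894.3716.
Posterior precision = 1/σ₀² + n/σ² = 1/260263.2256 + 10/122262.1156 = (σ² + n·σ₀²)/(σ₀²σ²) = 2724894.3716/(260263.2256·122262.1156); posterior variance σₙ² = σ₀²σ²/(σ² + n·σ₀²) = 260263.2256·122262.1156/2724894.3716 = 11677.638923.
Predictive variance for one new observation = σₙ² + σ² = 260263.2256·122262.1156/2724894.3716 + 122262.1156 = σ²·(σ₀² + 2724894.3716)/2724894.3716 = 122262.1156·2985157.5972/2724894.3716 = 133939.754523; SD = √(122262.1156·2985157.5972/2724894.3716) = 365.9778.

365.9778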